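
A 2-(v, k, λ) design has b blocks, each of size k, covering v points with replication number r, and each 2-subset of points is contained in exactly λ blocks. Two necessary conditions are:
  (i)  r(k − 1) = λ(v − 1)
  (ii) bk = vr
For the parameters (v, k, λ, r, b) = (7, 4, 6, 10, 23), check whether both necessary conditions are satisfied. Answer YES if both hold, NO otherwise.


Condition (i): r(k − 1) = 10·3 = 30; λ(v − 1) = 6·6 = 36. Match? NO.
Condition (ii): bk = 23·4 = 92; vr = 7·10 = 70. Match? NO.
Both conditions hold? NO.

NO


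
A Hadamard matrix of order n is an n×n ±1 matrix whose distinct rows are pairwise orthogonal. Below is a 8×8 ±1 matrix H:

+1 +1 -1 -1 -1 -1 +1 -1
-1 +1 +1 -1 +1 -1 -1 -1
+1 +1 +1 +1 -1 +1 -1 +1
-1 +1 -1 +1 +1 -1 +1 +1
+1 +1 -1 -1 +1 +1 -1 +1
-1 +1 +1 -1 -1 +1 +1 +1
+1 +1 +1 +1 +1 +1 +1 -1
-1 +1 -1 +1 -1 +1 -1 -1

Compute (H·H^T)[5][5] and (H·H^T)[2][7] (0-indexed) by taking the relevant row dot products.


Row 2 of H: [1, 1, 1, 1, -1, 1, -1, 1].
Row 5 of H: [-1, 1, 1, -1, -1, 1, 1, 1].
Row 7 of H: [-1, 1, -1, 1, -1, 1, -1, -1].
(H·H^T)[5][5] = Σ_j H[5][j]·H[5][j] = (-1)² + (1)² + (1)² + (-1)² + (-1)² + (1)² + (1)² + (1)² = 1 + 1 + 1 + 1 + 1 + 1 + 1 + 1 = 8.
(H·H^T)[2][7] = Σ_j H[2][j]·H[7][j] = (1)·(-1) + (1)·(1) + (1)·(-1) + (1)·(1) + (-1)·(-1) + (1)·(1) + (-1)·(-1) + (1)·(-1) = -1 + 1 + -1 + 1 + 1 + 1 + 1 + -1 = 2.
Rows 2 and 7 are not orthogonal (dot product = 2 ≠ 0), so H is not a Hadamard matrix.

(5,5) entry = 8; (2,7) entry = 2.


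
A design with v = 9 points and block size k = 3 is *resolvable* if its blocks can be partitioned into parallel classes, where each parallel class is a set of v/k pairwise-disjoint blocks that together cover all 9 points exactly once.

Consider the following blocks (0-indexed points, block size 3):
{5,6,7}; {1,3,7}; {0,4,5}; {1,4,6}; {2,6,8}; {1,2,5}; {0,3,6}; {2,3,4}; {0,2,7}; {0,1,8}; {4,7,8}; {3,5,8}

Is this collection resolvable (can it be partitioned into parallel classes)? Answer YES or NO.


v = 9, block size k = 3, number of blocks = 12.
For resolvability, blocks must partition into parallel classes of size v/k = 3.
Total blocks must therefore be a multiple of 3: 12 = 3·4 + 0 ⇒ divisible ✓.
Greedy packing gives 4 candidate class(es). Each should be a full parallel class (size 3, covers all 9 points).
  Class 1 (3 blocks): {5,6,7}; {2,3,4}; {0,1,8}. Points covered: [0, 1, 2, 3, 4, 5, 6, 7, 8].
  Class 2 (3 blocks): {1,3,7}; {0,4,5}; {2,6,8}. Points covered: [0, 1, 2, 3, 4, 5, 6, 7, 8].
  Class 3 (3 blocks): {1,4,6}; {0,2,7}; {3,5,8}. Points covered: [0, 1, 2, 3, 4, 5, 6, 7, 8].
  Class 4 (3 blocks): {1,2,5}; {0,3,6}; {4,7,8}. Points covered: [0, 1, 2, 3, 4, 5, 6, 7, 8].
All classes full (size 3)? YES. All classes cover every point? YES.
Resolvable? YES.

YES


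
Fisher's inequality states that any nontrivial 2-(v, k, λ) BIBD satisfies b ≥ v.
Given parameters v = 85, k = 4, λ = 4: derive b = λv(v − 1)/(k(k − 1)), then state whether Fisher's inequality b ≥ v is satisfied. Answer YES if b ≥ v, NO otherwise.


r = λ(v − 1)/(k − 1) = 4·84/3 = 112.
b = vr/k = 85·112/4 = 2380.
Fisher's inequality: b ≥ v ⇔ 2380 ≥ 85? YES.

YES


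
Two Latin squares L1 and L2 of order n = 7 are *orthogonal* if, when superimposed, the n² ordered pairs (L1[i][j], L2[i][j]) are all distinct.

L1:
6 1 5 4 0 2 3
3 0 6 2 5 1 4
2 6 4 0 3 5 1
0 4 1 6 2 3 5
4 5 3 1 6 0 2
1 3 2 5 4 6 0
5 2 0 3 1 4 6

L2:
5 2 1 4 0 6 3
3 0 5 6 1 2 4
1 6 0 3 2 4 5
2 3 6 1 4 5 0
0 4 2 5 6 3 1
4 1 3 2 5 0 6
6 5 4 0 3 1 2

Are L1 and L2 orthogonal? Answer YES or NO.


Form the n² = 49 superimposed pairs (L1[i][j], L2[i][j]), row by row (rows and columns indexed from 0):
row 0: (6,5) (1,2) (5,1) (4,4) (0,0) (2,6) (3,3)
row 1: (3,3) (0,0) (6,5) (2,6) (5,1) (1,2) (4,4)
row 2: (2,1) (6,6) (4,0) (0,3) (3,2) (5,4) (1,5)
row 3: (0,2) (4,3) (1,6) (6,1) (2,4) (3,5) (5,0)
row 4: (4,0) (5,4) (3,2) (1,5) (6,6) (0,3) (2,1)
row 5: (1,4) (3,1) (2,3) (5,2) (4,5) (6,0) (0,6)
row 6: (5,6) (2,5) (0,4) (3,0) (1,3) (4,1) (6,2)
Orthogonality requires all 49 pairs distinct.
But the pair (3,3) repeats: cell (0,6) has L1 = 3, L2 = 3, and cell (1,0) has L1 = 3, L2 = 3.
A repeated pair means some other pair never occurs (only 35 distinct pairs out of 49), so the squares are not orthogonal.
Conclusion: NO.

NO


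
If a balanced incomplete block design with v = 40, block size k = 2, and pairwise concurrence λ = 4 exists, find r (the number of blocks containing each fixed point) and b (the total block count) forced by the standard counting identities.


Any 2-(v, k, λ) BIBD satisfies two necessary conditions:
  (i)  Each point sits in r blocks, and counting incidences through any fixed point gives r(k − 1) = λ(v − 1), so r = λ(v − 1)/(k − 1).
  (ii) Total incidences bk = vr, so b = vr/k.
Step 1: r = λ(v − 1)/(k − 1) = 4·(40 − 1)/(2 − 1) = 4·39/1 = 156/1 = 156.
Step 2: b = vr/k = 40·156/2 = 6240/2 = 3120.
Check integrality: r = 156 ∈ Z ✓, b = 3120 ∈ Z ✓.
(These identities are necessary conditions: they determine r and b for any design with these parameters, but do not by themselves prove that one exists.)

r = 156, b = 3120.


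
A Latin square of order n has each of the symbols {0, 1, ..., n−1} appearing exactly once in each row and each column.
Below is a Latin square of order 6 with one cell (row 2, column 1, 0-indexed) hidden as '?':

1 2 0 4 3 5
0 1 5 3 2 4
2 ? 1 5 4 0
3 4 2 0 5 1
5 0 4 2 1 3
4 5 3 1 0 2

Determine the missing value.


Row 2 contains symbols [0, 1, 2, 4, 5] — missing [3].
Column 1 contains symbols [0, 1, 2, 4, 5] — missing [3].
The missing symbol must appear in both missing sets; intersection = [3].
Therefore the hidden value is 3.

Missing value = 3.


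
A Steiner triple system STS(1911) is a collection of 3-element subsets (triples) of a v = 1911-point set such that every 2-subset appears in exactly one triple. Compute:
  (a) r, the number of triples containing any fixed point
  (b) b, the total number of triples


An STS(v) is a 2-(v, 3, 1) BIBD: block size k = 3, λ = 1.
Replication: r(k − 1) = λ(v − 1) ⇒ r·2 = 1911 − 1 = 1910 ⇒ r = 955.
Block count: bk = vr ⇒ b·3 = 1911·955 = 1825005 ⇒ b = 608335.
(Check via b = v(v − 1)/6 = 1911·1910/6 = 3650010/6 = 608335.)

r = 955, b = 608335.


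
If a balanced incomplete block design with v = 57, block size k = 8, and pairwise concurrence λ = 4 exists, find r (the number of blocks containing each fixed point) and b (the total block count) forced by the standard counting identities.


Any 2-(v, k, λ) BIBD satisfies two necessary conditions:
  (i)  Each point sits in r blocks, and counting incidences through any fixed point gives r(k − 1) = λ(v − 1), so r = λ(v − 1)/(k − 1).
  (ii) Total incidences bk = vr, so b = vr/k.
Step 1: r = λ(v − 1)/(k − 1) = 4·(57 − 1)/(8 − 1) = 4·56/7 = 224/7 = 32.
Step 2: b = vr/k = 57·32/8 = 1824/8 = 228.
Check integrality: r = 32 ∈ Z ✓, b = 228 ∈ Z ✓.
(These identities are necessary conditions: they determine r and b for any design with these parameters, but do not by themselves prove that one exists.)

r = 32, b = 228.


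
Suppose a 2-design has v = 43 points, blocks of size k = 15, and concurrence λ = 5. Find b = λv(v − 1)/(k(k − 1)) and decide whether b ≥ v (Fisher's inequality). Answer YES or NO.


r = λ(v − 1)/(k − 1) = 5·42/14 = 15.
b = vr/k = 43·15/15 = 43.
Fisher's inequality: b ≥ v ⇔ 43 ≥ 43? YES.

YES


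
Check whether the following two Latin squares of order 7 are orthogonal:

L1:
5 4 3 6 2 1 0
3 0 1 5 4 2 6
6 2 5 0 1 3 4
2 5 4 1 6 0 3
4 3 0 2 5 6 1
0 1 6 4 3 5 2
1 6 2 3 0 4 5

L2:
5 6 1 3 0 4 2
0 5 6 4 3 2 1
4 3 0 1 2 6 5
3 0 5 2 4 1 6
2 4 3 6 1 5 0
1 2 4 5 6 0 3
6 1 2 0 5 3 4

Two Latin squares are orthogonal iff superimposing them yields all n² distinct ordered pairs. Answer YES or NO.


Form the n² = 49 superimposed pairs (L1[i][j], L2[i][j]), row by row (rows and columns indexed from 0):
row 0: (5,5) (4,6) (3,1) (6,3) (2,0) (1,4) (0,2)
row 1: (3,0) (0,5) (1,6) (5,4) (4,3) (2,2) (6,1)
row 2: (6,4) (2,3) (5,0) (0,1) (1,2) (3,6) (4,5)
row 3: (2,3) (5,0) (4,5) (1,2) (6,4) (0,1) (3,6)
row 4: (4,2) (3,4) (0,3) (2,6) (5,1) (6,5) (1,0)
row 5: (0,1) (1,2) (6,4) (4,5) (3,6) (5,0) (2,3)
row 6: (1,6) (6,1) (2,2) (3,0) (0,5) (4,3) (5,4)
Orthogonality requires all 49 pairs distinct.
But the pair (2,3) repeats: cell (2,1) has L1 = 2, L2 = 3, and cell (3,0) has L1 = 2, L2 = 3.
A repeated pair means some other pair never occurs (only 28 distinct pairs out of 49), so the squares are not orthogonal.
Conclusion: NO.

NO


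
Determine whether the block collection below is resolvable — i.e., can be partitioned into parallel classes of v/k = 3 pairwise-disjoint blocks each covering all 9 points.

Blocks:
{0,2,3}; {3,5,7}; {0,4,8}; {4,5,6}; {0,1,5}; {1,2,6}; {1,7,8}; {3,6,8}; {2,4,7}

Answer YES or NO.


v = 9, block size k = 3, number of blocks = 9.
For resolvability, blocks must partition into parallel classes of size v/k = 3.
Total blocks must therefore be a multiple of 3: 9 = 3·3 + 0 ⇒ divisible ✓.
Greedy packing gives 3 candidate class(es). Each should be a full parallel class (size 3, covers all 9 points).
  Class 1 (3 blocks): {0,2,3}; {4,5,6}; {1,7,8}. Points covered: [0, 1, 2, 3, 4, 5, 6, 7, 8].
  Class 2 (3 blocks): {3,5,7}; {0,4,8}; {1,2,6}. Points covered: [0, 1, 2, 3, 4, 5, 6, 7, 8].
  Class 3 (3 blocks): {0,1,5}; {3,6,8}; {2,4,7}. Points covered: [0, 1, 2, 3, 4, 5, 6, 7, 8].
All classes full (size 3)? YES. All classes cover every point? YES.
Resolvable? YES.

YES


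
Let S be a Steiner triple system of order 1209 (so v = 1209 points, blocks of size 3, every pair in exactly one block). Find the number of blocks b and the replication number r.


An STS(v) is a 2-(v, 3, 1) BIBD: block size k = 3, λ = 1.
Replication: r(k − 1) = λ(v − 1) ⇒ r·2 = 1209 − 1 = 1208 ⇒ r = 604.
Block count: bk = vr ⇒ b·3 = 1209·604 = 730236 ⇒ b = 243412.

r = 604, b = 243412.


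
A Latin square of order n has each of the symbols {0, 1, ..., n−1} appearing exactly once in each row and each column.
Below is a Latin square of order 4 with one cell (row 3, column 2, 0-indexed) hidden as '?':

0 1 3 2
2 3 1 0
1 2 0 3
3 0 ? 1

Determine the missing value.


Row 3 contains symbols [0, 1, 3] — missing [2].
Column 2 contains symbols [0, 1, 3] — missing [2].
The missing symbol must appear in both missing sets; intersection = [2].
Therefore the hidden value is 2.

Missing value = 2.


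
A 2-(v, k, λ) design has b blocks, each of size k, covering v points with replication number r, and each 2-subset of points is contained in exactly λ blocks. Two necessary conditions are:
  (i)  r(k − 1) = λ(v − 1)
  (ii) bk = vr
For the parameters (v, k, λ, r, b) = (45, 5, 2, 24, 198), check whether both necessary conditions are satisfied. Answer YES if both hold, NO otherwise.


Condition (i): r(k − 1) = 24·4 = 96; λ(v − 1) = 2·44 = 88. Match? NO.
Condition (ii): bk = 198·5 = 990; vr = 45·24 = 1080. Match? NO.
Both conditions hold? NO.

NO


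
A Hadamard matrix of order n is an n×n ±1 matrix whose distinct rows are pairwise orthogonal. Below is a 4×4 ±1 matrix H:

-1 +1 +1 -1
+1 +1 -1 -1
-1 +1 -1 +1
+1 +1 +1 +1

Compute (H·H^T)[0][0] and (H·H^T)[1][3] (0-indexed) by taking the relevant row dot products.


Row 0 of H: [-1, 1, 1, -1].
Row 1 of H: [1, 1, -1, -1].
Row 3 of H: [1, 1, 1, 1].
(H·H^T)[0][0] = Σ_j H[0][j]·H[0][j] = (-1)² + (1)² + (1)² + (-1)² = 1 + 1 + 1 + 1 = 4.
(H·H^T)[1][3] = Σ_j H[1][j]·H[3][j] = (1)·(1) + (1)·(1) + (-1)·(1) + (-1)·(1) = 1 + 1 + -1 + -1 = 0.
So rows 1 and 3 are orthogonal; the diagonal entry equals n = 4.

(0,0) entry = 4; (1,3) entry = 0.


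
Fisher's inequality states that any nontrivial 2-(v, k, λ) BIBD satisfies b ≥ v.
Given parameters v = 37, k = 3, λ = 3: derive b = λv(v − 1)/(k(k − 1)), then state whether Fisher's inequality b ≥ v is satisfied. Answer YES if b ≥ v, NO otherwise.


b = λv(v − 1)/(k(k − 1)) = 3·37·36/(3·2) = 3996/6 = 666.
Compare with v = 37: b ≥ v, so Fisher's inequality holds.

YES


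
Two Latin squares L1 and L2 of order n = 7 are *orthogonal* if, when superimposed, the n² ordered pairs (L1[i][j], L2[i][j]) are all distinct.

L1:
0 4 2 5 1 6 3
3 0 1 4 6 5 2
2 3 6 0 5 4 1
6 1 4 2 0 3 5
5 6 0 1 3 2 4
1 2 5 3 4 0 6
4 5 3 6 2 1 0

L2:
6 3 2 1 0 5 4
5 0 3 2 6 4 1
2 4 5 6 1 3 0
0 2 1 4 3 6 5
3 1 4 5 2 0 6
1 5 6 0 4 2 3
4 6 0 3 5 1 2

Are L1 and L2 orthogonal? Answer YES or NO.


Form the n² = 49 superimposed pairs (L1[i][j], L2[i][j]), row by row (rows and columns indexed from 0):
row 0: (0,6) (4,3) (2,2) (5,1) (1,0) (6,5) (3,4)
row 1: (3,5) (0,0) (1,3) (4,2) (6,6) (5,4) (2,1)
row 2: (2,2) (3,4) (6,5) (0,6) (5,1) (4,3) (1,0)
row 3: (6,0) (1,2) (4,1) (2,4) (0,3) (3,6) (5,5)
row 4: (5,3) (6,1) (0,4) (1,5) (3,2) (2,0) (4,6)
row 5: (1,1) (2,5) (5,6) (3,0) (4,4) (0,2) (6,3)
row 6: (4,4) (5,6) (3,0) (6,3) (2,5) (1,1) (0,2)
Orthogonality requires all 49 pairs distinct.
But the pair (2,2) repeats: cell (0,2) has L1 = 2, L2 = 2, and cell (2,0) has L1 = 2, L2 = 2.
A repeated pair means some other pair never occurs (only 35 distinct pairs out of 49), so the squares are not orthogonal.
Conclusion: NO.

NO


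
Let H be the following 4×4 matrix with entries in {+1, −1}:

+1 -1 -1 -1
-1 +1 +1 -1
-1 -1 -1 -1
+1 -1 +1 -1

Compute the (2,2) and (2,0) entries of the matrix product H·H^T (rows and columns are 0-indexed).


Row 0 of H: [1, -1, -1, -1].
Row 2 of H: [-1, -1, -1, -1].
(H·H^T)[2][2] = Σ_j H[2][j]·H[2][j] = (-1)² + (-1)² + (-1)² + (-1)² = 1 + 1 + 1 + 1 = 4.
(H·H^T)[2][0] = Σ_j H[2][j]·H[0][j] = (-1)·(1) + (-1)·(-1) + (-1)·(-1) + (-1)·(-1) = -1 + 1 + 1 + 1 = 2.
Rows 2 and 0 are not orthogonal (dot product = 2 ≠ 0), so H is not a Hadamard matrix.

(2,2) entry = 4; (2,0) entry = 2.


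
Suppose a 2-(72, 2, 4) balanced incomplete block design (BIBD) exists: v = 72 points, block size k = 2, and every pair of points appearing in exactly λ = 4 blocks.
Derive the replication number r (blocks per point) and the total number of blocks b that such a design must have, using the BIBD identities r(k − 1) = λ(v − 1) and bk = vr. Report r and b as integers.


Any 2-(v, k, λ) BIBD satisfies two necessary conditions:
  (i)  Each point sits in r blocks, and counting incidences through any fixed point gives r(k − 1) = λ(v − 1), so r = λ(v − 1)/(k − 1).
  (ii) Total incidences bk = vr, so b = vr/k.
Step 1: r = λ(v − 1)/(k − 1) = 4·(72 − 1)/(2 − 1) = 4·71/1 = 284/1 = 284.
Step 2: b = vr/k = 72·284/2 = 20448/2 = 10224.
Check integrality: r = 284 ∈ Z ✓, b = 10224 ∈ Z ✓.
(These identities are necessary conditions: they determine r and b for any design with these parameters, but do not by themselves prove that one exists.)

r = 284, b = 10224.


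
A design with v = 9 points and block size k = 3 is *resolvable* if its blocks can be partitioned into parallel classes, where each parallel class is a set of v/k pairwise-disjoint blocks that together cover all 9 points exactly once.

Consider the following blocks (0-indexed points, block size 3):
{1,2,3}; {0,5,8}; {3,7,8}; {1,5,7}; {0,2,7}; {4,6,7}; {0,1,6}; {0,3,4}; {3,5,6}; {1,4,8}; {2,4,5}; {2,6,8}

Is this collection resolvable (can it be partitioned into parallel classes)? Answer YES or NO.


v = 9, block size k = 3, number of blocks = 12.
For resolvability, blocks must partition into parallel classes of size v/k = 3.
Total blocks must therefore be a multiple of 3: 12 = 3·4 + 0 ⇒ divisible ✓.
Greedy packing gives 4 candidate class(es). Each should be a full parallel class (size 3, covers all 9 points).
  Class 1 (3 blocks): {1,2,3}; {0,5,8}; {4,6,7}. Points covered: [0, 1, 2, 3, 4, 5, 6, 7, 8].
  Class 2 (3 blocks): {3,7,8}; {0,1,6}; {2,4,5}. Points covered: [0, 1, 2, 3, 4, 5, 6, 7, 8].
  Class 3 (3 blocks): {1,5,7}; {0,3,4}; {2,6,8}. Points covered: [0, 1, 2, 3, 4, 5, 6, 7, 8].
  Class 4 (3 blocks): {0,2,7}; {3,5,6}; {1,4,8}. Points covered: [0, 1, 2, 3, 4, 5, 6, 7, 8].
All classes full (size 3)? YES. All classes cover every point? YES.
Resolvable? YES.

YES


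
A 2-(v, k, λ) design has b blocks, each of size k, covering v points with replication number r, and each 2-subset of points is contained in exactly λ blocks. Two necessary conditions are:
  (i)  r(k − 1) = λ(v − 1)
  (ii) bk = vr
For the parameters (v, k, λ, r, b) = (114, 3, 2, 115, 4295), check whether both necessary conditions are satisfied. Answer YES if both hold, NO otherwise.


Condition (i): r(k − 1) = 115·2 = 230; λ(v − 1) = 2·113 = 226. Match? NO.
Condition (ii): bk = 4295·3 = 12885; vr = 114·115 = 13110. Match? NO.
Both conditions hold? NO.

NO


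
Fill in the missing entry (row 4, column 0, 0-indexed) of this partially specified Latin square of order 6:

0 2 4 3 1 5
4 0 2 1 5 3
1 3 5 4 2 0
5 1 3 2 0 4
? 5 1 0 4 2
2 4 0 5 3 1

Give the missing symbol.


Row 4 contains symbols [0, 1, 2, 4, 5] — missing [3].
Column 0 contains symbols [0, 1, 2, 4, 5] — missing [3].
The missing symbol must appear in both missing sets; intersection = [3].
Therefore the hidden value is 3.

Missing value = 3.


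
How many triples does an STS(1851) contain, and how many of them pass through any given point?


An STS(v) is a 2-(v, 3, 1) BIBD: block size k = 3, λ = 1.
Replication: r(k − 1) = λ(v − 1) ⇒ r·2 = 1851 − 1 = 1850 ⇒ r = 925.
Block count: bk = vr ⇒ b·3 = 1851·925 = 1712175 ⇒ b = 570725.
(Check via b = v(v − 1)/6 = 1851·1850/6 = 3424350/6 = 570725.)

r = 925, b = 570725.


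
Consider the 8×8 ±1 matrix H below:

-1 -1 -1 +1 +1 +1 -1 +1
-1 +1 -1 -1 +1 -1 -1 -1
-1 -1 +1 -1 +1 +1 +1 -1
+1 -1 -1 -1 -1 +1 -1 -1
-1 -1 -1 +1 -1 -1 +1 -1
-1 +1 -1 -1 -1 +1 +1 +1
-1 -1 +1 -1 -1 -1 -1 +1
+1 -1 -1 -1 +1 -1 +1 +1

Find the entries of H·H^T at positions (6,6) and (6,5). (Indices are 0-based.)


Row 5 of H: [-1, 1, -1, -1, -1, 1, 1, 1].
Row 6 of H: [-1, -1, 1, -1, -1, -1, -1, 1].
(H·H^T)[6][6] = Σ_j H[6][j]·H[6][j] = (-1)² + (-1)² + (1)² + (-1)² + (-1)² + (-1)² + (-1)² + (1)² = 1 + 1 + 1 + 1 + 1 + 1 + 1 + 1 = 8.
(H·H^T)[6][5] = Σ_j H[6][j]·H[5][j] = (-1)·(-1) + (-1)·(1) + (1)·(-1) + (-1)·(-1) + (-1)·(-1) + (-1)·(1) + (-1)·(1) + (1)·(1) = 1 + -1 + -1 + 1 + 1 + -1 + -1 + 1 = 0.
So rows 6 and 5 are orthogonal; the diagonal entry equals n = 8.

(6,6) entry = 8; (6,5) entry = 0.


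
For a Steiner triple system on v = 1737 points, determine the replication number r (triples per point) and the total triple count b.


An STS(v) is a 2-(v, 3, 1) BIBD: block size k = 3, λ = 1.
Replication: r(k − 1) = λ(v − 1) ⇒ r·2 = 1737 − 1 = 1736 ⇒ r = 868.
Block count: bk = vr ⇒ b·3 = 1737·868 = 1507716 ⇒ b = 502572.

r = 868, b = 502572.


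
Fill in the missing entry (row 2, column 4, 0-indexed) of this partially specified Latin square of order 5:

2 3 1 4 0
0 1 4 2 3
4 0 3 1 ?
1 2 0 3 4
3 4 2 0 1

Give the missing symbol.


Row 2 contains symbols [0, 1, 3, 4] — missing [2].
Column 4 contains symbols [0, 1, 3, 4] — missing [2].
The missing symbol must appear in both missing sets; intersection = [2].
Therefore the hidden value is 2.

Missing value = 2.


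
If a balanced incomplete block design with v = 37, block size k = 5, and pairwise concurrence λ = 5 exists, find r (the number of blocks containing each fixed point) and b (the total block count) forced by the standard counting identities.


Any 2-(v, k, λ) BIBD satisfies two necessary conditions:
  (i)  Each point sits in r blocks, and counting incidences through any fixed point gives r(k − 1) = λ(v − 1), so r = λ(v − 1)/(k − 1).
  (ii) Total incidences bk = vr, so b = vr/k.
Step 1: r = λ(v − 1)/(k − 1) = 5·(37 − 1)/(5 − 1) = 5·36/4 = 180/4 = 45.
Step 2: b = vr/k = 37·45/5 = 1665/5 = 333.
Check integrality: r = 45 ∈ Z ✓, b = 333 ∈ Z ✓.
(These identities are necessary conditions: they determine r and b for any design with these parameters, but do not by themselves prove that one exists.)

r = 45, b = 333.


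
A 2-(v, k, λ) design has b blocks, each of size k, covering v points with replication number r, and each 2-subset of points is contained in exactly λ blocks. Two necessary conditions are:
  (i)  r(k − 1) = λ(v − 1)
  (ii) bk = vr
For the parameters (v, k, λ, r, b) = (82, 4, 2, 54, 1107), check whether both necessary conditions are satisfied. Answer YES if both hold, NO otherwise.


Condition (i): r(k − 1) = 54·3 = 162; λ(v − 1) = 2·81 = 162. Match? YES.
Condition (ii): bk = 1107·4 = 4428; vr = 82·54 = 4428. Match? YES.
Both conditions hold? YES.

YES


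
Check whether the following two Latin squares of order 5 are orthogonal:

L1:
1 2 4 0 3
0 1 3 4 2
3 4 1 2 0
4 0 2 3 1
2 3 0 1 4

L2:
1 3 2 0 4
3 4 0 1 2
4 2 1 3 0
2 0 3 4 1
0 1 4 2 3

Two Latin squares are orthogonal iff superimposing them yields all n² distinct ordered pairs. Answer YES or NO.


Form the n² = 25 superimposed pairs (L1[i][j], L2[i][j]), row by row (rows and columns indexed from 0):
row 0: (1,1) (2,3) (4,2) (0,0) (3,4)
row 1: (0,3) (1,4) (3,0) (4,1) (2,2)
row 2: (3,4) (4,2) (1,1) (2,3) (0,0)
row 3: (4,2) (0,0) (2,3) (3,4) (1,1)
row 4: (2,0) (3,1) (0,4) (1,2) (4,3)
Orthogonality requires all 25 pairs distinct.
But the pair (3,4) repeats: cell (0,4) has L1 = 3, L2 = 4, and cell (2,0) has L1 = 3, L2 = 4.
A repeated pair means some other pair never occurs (only 15 distinct pairs out of 25), so the squares are not orthogonal.
Conclusion: NO.

NO


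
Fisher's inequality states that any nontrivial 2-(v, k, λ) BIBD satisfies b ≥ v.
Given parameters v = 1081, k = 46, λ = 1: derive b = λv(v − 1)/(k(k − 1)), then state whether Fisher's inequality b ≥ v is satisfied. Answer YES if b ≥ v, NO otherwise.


b = λv(v − 1)/(k(k − 1)) = 1·1081·1080/(46·45) = 1167480/2070 = 564.
Compare with v = 1081: b < v, so Fisher's inequality fails.

NO


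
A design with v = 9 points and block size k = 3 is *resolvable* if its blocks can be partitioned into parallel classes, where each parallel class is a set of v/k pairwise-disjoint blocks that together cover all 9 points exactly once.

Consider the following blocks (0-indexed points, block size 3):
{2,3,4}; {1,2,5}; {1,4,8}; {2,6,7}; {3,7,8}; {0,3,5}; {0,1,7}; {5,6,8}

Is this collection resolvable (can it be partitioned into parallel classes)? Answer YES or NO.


v = 9, block size k = 3, number of blocks = 8.
For resolvability, blocks must partition into parallel classes of size v/k = 3.
Total blocks must therefore be a multiple of 3: 8 = 3·2 + 2 ⇒ not divisible ✗.
Resolvable? NO.

NO


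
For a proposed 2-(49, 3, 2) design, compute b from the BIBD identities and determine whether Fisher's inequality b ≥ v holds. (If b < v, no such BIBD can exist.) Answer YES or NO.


r = λ(v − 1)/(k − 1) = 2·48/2 = 48.
b = vr/k = 49·48/3 = 784.
Fisher's inequality: b ≥ v ⇔ 784 ≥ 49? YES.

YES


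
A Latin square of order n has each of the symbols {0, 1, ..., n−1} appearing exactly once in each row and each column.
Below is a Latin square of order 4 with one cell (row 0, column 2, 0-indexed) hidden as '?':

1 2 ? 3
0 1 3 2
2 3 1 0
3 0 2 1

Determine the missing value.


Row 0 contains symbols [1, 2, 3] — missing [0].
Column 2 contains symbols [1, 2, 3] — missing [0].
The missing symbol must appear in both missing sets; intersection = [0].
Therefore the hidden value is 0.

Missing value = 0.


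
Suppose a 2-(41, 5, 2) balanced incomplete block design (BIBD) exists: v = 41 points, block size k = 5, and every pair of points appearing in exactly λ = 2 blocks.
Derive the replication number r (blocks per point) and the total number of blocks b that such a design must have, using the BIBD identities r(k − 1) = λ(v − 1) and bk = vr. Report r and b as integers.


Any 2-(v, k, λ) BIBD satisfies two necessary conditions:
  (i)  Each point sits in r blocks, and counting incidences through any fixed point gives r(k − 1) = λ(v − 1), so r = λ(v − 1)/(k − 1).
  (ii) Total incidences bk = vr, so b = vr/k.
Step 1: r = λ(v − 1)/(k − 1) = 2·(41 − 1)/(5 − 1) = 2·40/4 = 80/4 = 20.
Step 2: b = vr/k = 41·20/5 = 820/5 = 164.
Check integrality: r = 20 ∈ Z ✓, b = 164 ∈ Z ✓.
(These identities are necessary conditions: they determine r and b for any design with these parameters, but do not by themselves prove that one exists.)

r = 20, b = 164.


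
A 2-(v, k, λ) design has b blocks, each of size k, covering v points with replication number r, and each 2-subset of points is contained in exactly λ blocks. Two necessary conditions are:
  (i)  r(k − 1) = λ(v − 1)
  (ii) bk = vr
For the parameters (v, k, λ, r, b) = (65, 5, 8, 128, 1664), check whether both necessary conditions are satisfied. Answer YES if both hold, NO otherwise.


Condition (i): r(k − 1) = 128·4 = 512; λ(v − 1) = 8·64 = 512. Match? YES.
Condition (ii): bk = 1664·5 = 8320; vr = 65·128 = 8320. Match? YES.
Both conditions hold? YES.

YES


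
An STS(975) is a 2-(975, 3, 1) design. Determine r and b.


An STS(v) is a 2-(v, 3, 1) BIBD: block size k = 3, λ = 1.
Replication: r(k − 1) = λ(v − 1) ⇒ r·2 = 975 − 1 = 974 ⇒ r = 487.
Block count: bk = vr ⇒ b·3 = 975·487 = 474825 ⇒ b = 158275.

r = 487, b = 158275.


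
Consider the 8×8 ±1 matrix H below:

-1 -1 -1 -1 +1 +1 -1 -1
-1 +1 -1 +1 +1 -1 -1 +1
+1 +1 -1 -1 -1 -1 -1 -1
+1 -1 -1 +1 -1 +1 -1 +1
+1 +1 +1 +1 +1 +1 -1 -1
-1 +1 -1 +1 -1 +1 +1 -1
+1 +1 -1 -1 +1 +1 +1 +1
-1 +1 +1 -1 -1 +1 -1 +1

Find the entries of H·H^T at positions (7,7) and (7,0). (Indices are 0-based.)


Row 0 of H: [-1, -1, -1, -1, 1, 1, -1, -1].
Row 7 of H: [-1, 1, 1, -1, -1, 1, -1, 1].
(H·H^T)[7][7] = Σ_j H[7][j]·H[7][j] = (-1)² + (1)² + (1)² + (-1)² + (-1)² + (1)² + (-1)² + (1)² = 1 + 1 + 1 + 1 + 1 + 1 + 1 + 1 = 8.
(H·H^T)[7][0] = Σ_j H[7][j]·H[0][j] = (-1)·(-1) + (1)·(-1) + (1)·(-1) + (-1)·(-1) + (-1)·(1) + (1)·(1) + (-1)·(-1) + (1)·(-1) = 1 + -1 + -1 + 1 + -1 + 1 + 1 + -1 = 0.
So rows 7 and 0 are orthogonal; the diagonal entry equals n = 8.

(7,7) entry = 8; (7,0) entry = 0.


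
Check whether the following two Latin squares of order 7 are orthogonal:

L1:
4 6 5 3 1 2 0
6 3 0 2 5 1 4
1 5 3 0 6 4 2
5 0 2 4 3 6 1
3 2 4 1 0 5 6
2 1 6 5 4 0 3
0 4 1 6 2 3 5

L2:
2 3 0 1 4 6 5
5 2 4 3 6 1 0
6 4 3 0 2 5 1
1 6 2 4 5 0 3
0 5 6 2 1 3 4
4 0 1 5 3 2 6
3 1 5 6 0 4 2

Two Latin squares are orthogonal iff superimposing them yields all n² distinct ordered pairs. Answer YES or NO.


Form the n² = 49 superimposed pairs (L1[i][j], L2[i][j]), row by row (rows and columns indexed from 0):
row 0: (4,2) (6,3) (5,0) (3,1) (1,4) (2,6) (0,5)
row 1: (6,5) (3,2) (0,4) (2,3) (5,6) (1,1) (4,0)
row 2: (1,6) (5,4) (3,3) (0,0) (6,2) (4,5) (2,1)
row 3: (5,1) (0,6) (2,2) (4,4) (3,5) (6,0) (1,3)
row 4: (3,0) (2,5) (4,6) (1,2) (0,1) (5,3) (6,4)
row 5: (2,4) (1,0) (6,1) (5,5) (4,3) (0,2) (3,6)
row 6: (0,3) (4,1) (1,5) (6,6) (2,0) (3,4) (5,2)
Orthogonality requires all 49 pairs distinct.
Check by first coordinate: for each symbol s of L1, list the L2 entries in the n cells where L1 = s; they must all differ.
  L1 = 0: L2 entries (in reading order) 5, 4, 0, 6, 1, 2, 3 — all 7 distinct ✓
  L1 = 1: L2 entries (in reading order) 4, 1, 6, 3, 2, 0, 5 — all 7 distinct ✓
  L1 = 2: L2 entries (in reading order) 6, 3, 1, 2, 5, 4, 0 — all 7 distinct ✓
  L1 = 3: L2 entries (in reading order) 1, 2, 3, 5, 0, 6, 4 — all 7 distinct ✓
  L1 = 4: L2 entries (in reading order) 2, 0, 5, 4, 6, 3, 1 — all 7 distinct ✓
  L1 = 5: L2 entries (in reading order) 0, 6, 4, 1, 3, 5, 2 — all 7 distinct ✓
  L1 = 6: L2 entries (in reading order) 3, 5, 2, 0, 4, 1, 6 — all 7 distinct ✓
Every symbol of L1 meets every symbol of L2 exactly once, so all 49 pairs are distinct (49 of 49).
Conclusion: YES.

YES


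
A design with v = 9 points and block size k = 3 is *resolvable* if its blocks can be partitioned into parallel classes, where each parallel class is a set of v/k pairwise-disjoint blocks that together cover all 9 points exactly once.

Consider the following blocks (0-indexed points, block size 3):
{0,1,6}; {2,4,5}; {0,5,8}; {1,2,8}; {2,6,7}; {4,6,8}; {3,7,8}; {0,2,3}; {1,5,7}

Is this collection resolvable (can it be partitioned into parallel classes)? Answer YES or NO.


v = 9, block size k = 3, number of blocks = 9.
For resolvability, blocks must partition into parallel classes of size v/k = 3.
Total blocks must therefore be a multiple of 3: 9 = 3·3 + 0 ⇒ divisible ✓.
Consider block {0,5,8}. The only other block(s) in the collection disjoint from it are {2,6,7} — just 1 block(s). Any parallel class containing {0,5,8} would need 2 other blocks each disjoint from it, so no parallel class of size 3 can contain {0,5,8}.
Since every block must belong to some parallel class in a resolution, the collection cannot be partitioned into parallel classes.
Resolvable? NO.

NO


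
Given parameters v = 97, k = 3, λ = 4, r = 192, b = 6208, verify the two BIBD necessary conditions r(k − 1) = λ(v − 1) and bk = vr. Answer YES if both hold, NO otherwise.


Condition (i): r(k − 1) = 192·2 = 384; λ(v − 1) = 4·96 = 384. Match? YES.
Condition (ii): bk = 6208·3 = 18624; vr = 97·192 = 18624. Match? YES.
Both conditions hold? YES.

YES


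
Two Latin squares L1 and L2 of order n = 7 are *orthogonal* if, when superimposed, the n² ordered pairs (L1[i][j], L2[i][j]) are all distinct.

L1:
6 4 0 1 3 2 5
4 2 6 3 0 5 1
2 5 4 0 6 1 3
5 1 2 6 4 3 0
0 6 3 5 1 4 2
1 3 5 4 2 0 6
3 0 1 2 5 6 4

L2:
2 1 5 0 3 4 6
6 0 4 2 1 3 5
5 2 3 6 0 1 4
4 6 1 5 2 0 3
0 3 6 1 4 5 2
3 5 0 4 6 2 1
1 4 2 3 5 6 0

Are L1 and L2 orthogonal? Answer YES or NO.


Form the n² = 49 superimposed pairs (L1[i][j], L2[i][j]), row by row (rows and columns indexed from 0):
row 0: (6,2) (4,1) (0,5) (1,0) (3,3) (2,4) (5,6)
row 1: (4,6) (2,0) (6,4) (3,2) (0,1) (5,3) (1,5)
row 2: (2,5) (5,2) (4,3) (0,6) (6,0) (1,1) (3,4)
row 3: (5,4) (1,6) (2,1) (6,5) (4,2) (3,0) (0,3)
row 4: (0,0) (6,3) (3,6) (5,1) (1,4) (4,5) (2,2)
row 5: (1,3) (3,5) (5,0) (4,4) (2,6) (0,2) (6,1)
row 6: (3,1) (0,4) (1,2) (2,3) (5,5) (6,6) (4,0)
Orthogonality requires all 49 pairs distinct.
Check by first coordinate: for each symbol s of L1, list the L2 entries in the n cells where L1 = s; they must all differ.
  L1 = 0: L2 entries (in reading order) 5, 1, 6, 3, 0, 2, 4 — all 7 distinct ✓
  L1 = 1: L2 entries (in reading order) 0, 5, 1, 6, 4, 3, 2 — all 7 distinct ✓
  L1 = 2: L2 entries (in reading order) 4, 0, 5, 1, 2, 6, 3 — all 7 distinct ✓
  L1 = 3: L2 entries (in reading order) 3, 2, 4, 0, 6, 5, 1 — all 7 distinct ✓
  L1 = 4: L2 entries (in reading order) 1, 6, 3, 2, 5, 4, 0 — all 7 distinct ✓
  L1 = 5: L2 entries (in reading order) 6, 3, 2, 4, 1, 0, 5 — all 7 distinct ✓
  L1 = 6: L2 entries (in reading order) 2, 4, 0, 5, 3, 1, 6 — all 7 distinct ✓
Every symbol of L1 meets every symbol of L2 exactly once, so all 49 pairs are distinct (49 of 49).
Conclusion: YES.

YES


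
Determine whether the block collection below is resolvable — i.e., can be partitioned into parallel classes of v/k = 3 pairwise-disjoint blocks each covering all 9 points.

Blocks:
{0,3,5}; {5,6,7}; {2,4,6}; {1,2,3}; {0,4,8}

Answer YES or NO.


v = 9, block size k = 3, number of blocks = 5.
For resolvability, blocks must partition into parallel classes of size v/k = 3.
Total blocks must therefore be a multiple of 3: 5 = 3·1 + 2 ⇒ not divisible ✗.
Resolvable? NO.

NO


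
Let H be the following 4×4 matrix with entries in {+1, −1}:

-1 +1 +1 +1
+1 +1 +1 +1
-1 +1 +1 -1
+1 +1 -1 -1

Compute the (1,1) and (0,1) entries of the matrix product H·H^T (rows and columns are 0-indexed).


Row 0 of H: [-1, 1, 1, 1].
Row 1 of H: [1, 1, 1, 1].
(H·H^T)[1][1] = Σ_j H[1][j]·H[1][j] = (1)² + (1)² + (1)² + (1)² = 1 + 1 + 1 + 1 = 4.
(H·H^T)[0][1] = Σ_j H[0][j]·H[1][j] = (-1)·(1) + (1)·(1) + (1)·(1) + (1)·(1) = -1 + 1 + 1 + 1 = 2.
Rows 0 and 1 are not orthogonal (dot product = 2 ≠ 0), so H is not a Hadamard matrix.

(1,1) entry = 4; (0,1) entry = 2.


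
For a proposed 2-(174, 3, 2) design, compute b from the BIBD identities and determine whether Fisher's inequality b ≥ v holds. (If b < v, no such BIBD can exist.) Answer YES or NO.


b = λv(v − 1)/(k(k − 1)) = 2·174·173/(3·2) = 60204/6 = 10034.
Compare with v = 174: b ≥ v, so Fisher's inequality holds.

YES


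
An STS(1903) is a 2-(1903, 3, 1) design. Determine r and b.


An STS(v) is a 2-(v, 3, 1) BIBD: block size k = 3, λ = 1.
Replication: r(k − 1) = λ(v − 1) ⇒ r·2 = 1903 − 1 = 1902 ⇒ r = 951.
Block count: b = v(v − 1)/6 = 1903·1902/6 = 3619506/6 = 603251.
(Check via bk = vr: 603251·3 = 1809753 = 1903·951 = 1809753 ✓.)

r = 951, b = 603251.


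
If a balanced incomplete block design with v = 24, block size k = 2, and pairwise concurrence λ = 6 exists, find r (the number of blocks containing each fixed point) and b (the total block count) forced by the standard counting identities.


Any 2-(v, k, λ) BIBD satisfies two necessary conditions:
  (i)  Each point sits in r blocks, and counting incidences through any fixed point gives r(k − 1) = λ(v − 1), so r = λ(v − 1)/(k − 1).
  (ii) Total incidences bk = vr, so b = vr/k.
Step 1: r = λ(v − 1)/(k − 1) = 6·(24 − 1)/(2 − 1) = 6·23/1 = 138/1 = 138.
Step 2: b = vr/k = 24·138/2 = 3312/2 = 1656.
Check integrality: r = 138 ∈ Z ✓, b = 1656 ∈ Z ✓.
(These identities are necessary conditions: they determine r and b for any design with these parameters, but do not by themselves prove that one exists.)

r = 138, b = 1656.


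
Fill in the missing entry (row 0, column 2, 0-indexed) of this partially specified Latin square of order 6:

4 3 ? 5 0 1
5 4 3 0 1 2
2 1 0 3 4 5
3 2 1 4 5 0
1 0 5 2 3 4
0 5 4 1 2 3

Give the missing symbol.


Row 0 contains symbols [0, 1, 3, 4, 5] — missing [2].
Column 2 contains symbols [0, 1, 3, 4, 5] — missing [2].
The missing symbol must appear in both missing sets; intersection = [2].
Therefore the hidden value is 2.

Missing value = 2.


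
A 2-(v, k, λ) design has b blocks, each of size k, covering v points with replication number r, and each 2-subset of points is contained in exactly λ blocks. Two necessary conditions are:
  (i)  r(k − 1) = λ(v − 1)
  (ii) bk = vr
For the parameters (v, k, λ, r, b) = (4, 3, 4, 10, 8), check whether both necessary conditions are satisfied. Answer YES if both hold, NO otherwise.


Condition (i): r(k − 1) = 10·2 = 20; λ(v − 1) = 4·3 = 12. Match? NO.
Condition (ii): bk = 8·3 = 24; vr = 4·10 = 40. Match? NO.
Both conditions hold? NO.

NO


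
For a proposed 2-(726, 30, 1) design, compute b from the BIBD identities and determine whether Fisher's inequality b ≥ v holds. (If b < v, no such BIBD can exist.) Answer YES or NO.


b = λv(v − 1)/(k(k − 1)) = 1·726·725/(30·29) = 526350/870 = 605.
Compare with v = 726: b < v, so Fisher's inequality fails.

NO


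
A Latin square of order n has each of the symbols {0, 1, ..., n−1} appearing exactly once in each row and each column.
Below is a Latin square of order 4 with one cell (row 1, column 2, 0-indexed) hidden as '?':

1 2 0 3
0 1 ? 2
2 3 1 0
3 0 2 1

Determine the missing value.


Row 1 contains symbols [0, 1, 2] — missing [3].
Column 2 contains symbols [0, 1, 2] — missing [3].
The missing symbol must appear in both missing sets; intersection = [3].
Therefore the hidden value is 3.

Missing value = 3.


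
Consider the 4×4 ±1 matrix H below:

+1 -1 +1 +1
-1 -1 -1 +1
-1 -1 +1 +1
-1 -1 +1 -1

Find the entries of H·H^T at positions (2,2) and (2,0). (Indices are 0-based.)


Row 0 of H: [1, -1, 1, 1].
Row 2 of H: [-1, -1, 1, 1].
(H·H^T)[2][2] = Σ_j H[2][j]·H[2][j] = (-1)² + (-1)² + (1)² + (1)² = 1 + 1 + 1 + 1 = 4.
(H·H^T)[2][0] = Σ_j H[2][j]·H[0][j] = (-1)·(1) + (-1)·(-1) + (1)·(1) + (1)·(1) = -1 + 1 + 1 + 1 = 2.
Rows 2 and 0 are not orthogonal (dot product = 2 ≠ 0), so H is not a Hadamard matrix.

(2,2) entry = 4; (2,0) entry = 2.


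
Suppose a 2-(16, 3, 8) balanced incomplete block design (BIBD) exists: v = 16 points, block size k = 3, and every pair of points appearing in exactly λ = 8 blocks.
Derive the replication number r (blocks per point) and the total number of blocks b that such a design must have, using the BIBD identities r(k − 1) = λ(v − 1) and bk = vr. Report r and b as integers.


Any 2-(v, k, λ) BIBD satisfies two necessary conditions:
  (i)  Each point sits in r blocks, and counting incidences through any fixed point gives r(k − 1) = λ(v − 1), so r = λ(v − 1)/(k − 1).
  (ii) Total incidences bk = vr, so b = vr/k.
Step 1: r = λ(v − 1)/(k − 1) = 8·(16 − 1)/(3 − 1) = 8·15/2 = 120/2 = 60.
Step 2: b = vr/k = 16·60/3 = 960/3 = 320.
Check integrality: r = 60 ∈ Z ✓, b = 320 ∈ Z ✓.
(These identities are necessary conditions: they determine r and b for any design with these parameters, but do not by themselves prove that one exists.)

r = 60, b = 320.


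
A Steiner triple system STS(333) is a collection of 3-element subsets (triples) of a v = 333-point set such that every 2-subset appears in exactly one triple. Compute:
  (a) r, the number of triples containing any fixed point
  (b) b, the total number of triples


An STS(v) is a 2-(v, 3, 1) BIBD: block size k = 3, λ = 1.
Replication: r(k − 1) = λ(v − 1) ⇒ r·2 = 333 − 1 = 332 ⇒ r = 166.
Block count: b = v(v − 1)/6 = 333·332/6 = 110556/6 = 18426.
(Check via bk = vr: 18426·3 = 55278 = 333·166 = 55278 ✓.)

r = 166, b = 18426.


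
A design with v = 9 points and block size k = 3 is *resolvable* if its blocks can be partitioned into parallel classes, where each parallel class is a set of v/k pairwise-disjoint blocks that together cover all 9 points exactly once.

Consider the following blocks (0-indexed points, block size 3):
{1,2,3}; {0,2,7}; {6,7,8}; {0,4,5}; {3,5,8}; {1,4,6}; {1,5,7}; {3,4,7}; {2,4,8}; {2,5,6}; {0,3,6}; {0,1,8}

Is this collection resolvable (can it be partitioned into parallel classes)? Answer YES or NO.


v = 9, block size k = 3, number of blocks = 12.
For resolvability, blocks must partition into parallel classes of size v/k = 3.
Total blocks must therefore be a multiple of 3: 12 = 3·4 + 0 ⇒ divisible ✓.
Greedy packing gives 4 candidate class(es). Each should be a full parallel class (size 3, covers all 9 points).
  Class 1 (3 blocks): {1,2,3}; {6,7,8}; {0,4,5}. Points covered: [0, 1, 2, 3, 4, 5, 6, 7, 8].
  Class 2 (3 blocks): {0,2,7}; {3,5,8}; {1,4,6}. Points covered: [0, 1, 2, 3, 4, 5, 6, 7, 8].
  Class 3 (3 blocks): {1,5,7}; {2,4,8}; {0,3,6}. Points covered: [0, 1, 2, 3, 4, 5, 6, 7, 8].
  Class 4 (3 blocks): {3,4,7}; {2,5,6}; {0,1,8}. Points covered: [0, 1, 2, 3, 4, 5, 6, 7, 8].
All classes full (size 3)? YES. All classes cover every point? YES.
Resolvable? YES.

YES


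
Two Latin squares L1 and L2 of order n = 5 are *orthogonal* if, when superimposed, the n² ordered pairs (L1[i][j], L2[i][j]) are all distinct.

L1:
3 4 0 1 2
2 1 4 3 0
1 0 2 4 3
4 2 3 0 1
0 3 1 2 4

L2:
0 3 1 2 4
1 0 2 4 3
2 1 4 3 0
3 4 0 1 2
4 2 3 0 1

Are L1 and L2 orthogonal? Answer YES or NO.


Form the n² = 25 superimposed pairs (L1[i][j], L2[i][j]), row by row (rows and columns indexed from 0):
row 0: (3,0) (4,3) (0,1) (1,2) (2,4)
row 1: (2,1) (1,0) (4,2) (3,4) (0,3)
row 2: (1,2) (0,1) (2,4) (4,3) (3,0)
row 3: (4,3) (2,4) (3,0) (0,1) (1,2)
row 4: (0,4) (3,2) (1,3) (2,0) (4,1)
Orthogonality requires all 25 pairs distinct.
But the pair (1,2) repeats: cell (0,3) has L1 = 1, L2 = 2, and cell (2,0) has L1 = 1, L2 = 2.
A repeated pair means some other pair never occurs (only 15 distinct pairs out of 25), so the squares are not orthogonal.
Conclusion: NO.

NO


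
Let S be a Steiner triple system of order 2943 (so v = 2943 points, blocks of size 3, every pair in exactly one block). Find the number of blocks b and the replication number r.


An STS(v) is a 2-(v, 3, 1) BIBD: block size k = 3, λ = 1.
Replication: r(k − 1) = λ(v − 1) ⇒ r·2 = 2943 − 1 = 2942 ⇒ r = 1471.
Block count: bk = vr ⇒ b·3 = 2943·1471 = 4329153 ⇒ b = 1443051.

r = 1471, b = 1443051.
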